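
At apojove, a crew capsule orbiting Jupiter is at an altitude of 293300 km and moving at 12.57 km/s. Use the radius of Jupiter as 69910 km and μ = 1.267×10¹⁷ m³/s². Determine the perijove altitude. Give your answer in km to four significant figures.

perijove altitude ≈ 36430 km

r_a = 69910 + 293300 = 3.6321×10⁵ km = 3.632×10⁸ m.
Specific energy ε = v²/2 − μ/r = -2.698×10⁸ J/kg, so a = −μ/(2ε) = 2.348×10⁸ m.
The apsides satisfy r_p + r_a = 2a, so the perijove radius is 2a − r_a = 1.063×10⁸ m = 1.0634×10⁵ km.
Perijove altitude = 1.0634×10⁵ − 69910 = 36432 km.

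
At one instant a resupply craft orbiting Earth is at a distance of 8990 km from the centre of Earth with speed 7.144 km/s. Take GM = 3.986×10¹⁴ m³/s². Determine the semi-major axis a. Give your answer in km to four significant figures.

r = 8.990×10⁶ m.
Vis-viva rearranged: 1/a = 2/r − v²/μ = 2.225×10⁻⁷ − 1.280×10⁻⁷ = 9.443×10⁻⁸ m⁻¹.
a = 1.059×10⁷ m = 10590 km.

a ≈ 10590 km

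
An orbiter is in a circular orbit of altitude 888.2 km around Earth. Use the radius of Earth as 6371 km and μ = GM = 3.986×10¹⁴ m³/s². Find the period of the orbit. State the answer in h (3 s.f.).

r = 6371 + 888.2 = 7259.2 km = 7.2592×10⁶ m.
Kepler's third law: T = 2π√(r³/μ) = 2π√((7.259×10⁶)³ / 3.986×10¹⁴).
r³/μ = 9.597×10⁵ s², so T = 2π × 9.796×10² = 6.155×10³ s.
Converting: 6.155×10³ s ÷ 3600 = 1.710 h.

T ≈ 1.71 h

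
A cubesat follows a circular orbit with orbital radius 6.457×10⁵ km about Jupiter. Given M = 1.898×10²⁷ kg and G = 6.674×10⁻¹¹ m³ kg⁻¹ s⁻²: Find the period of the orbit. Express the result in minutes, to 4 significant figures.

T ≈ 4828 minutes

μ = GM = 6.674×10⁻¹¹ × 1.898×10²⁷ = 1.267×10¹⁷ m³/s².
r = 6.457×10⁵ km = 6.457×10⁸ m.
Kepler's third law: T = 2π√(r³/μ) = 2π√((6.457×10⁸)³ / 1.267×10¹⁷).
r³/μ = 2.125×10⁹ s², so T = 2π × 4.610×10⁴ = 2.897×10⁵ s.
Converting: 2.897×10⁵ s ÷ 60.00 = 4828 minutes.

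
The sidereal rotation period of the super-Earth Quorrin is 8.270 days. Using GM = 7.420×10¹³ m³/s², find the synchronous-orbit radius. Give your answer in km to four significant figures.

T = 8.270 days = 7.145×10⁵ s.
A synchronous orbit has period T, so by Kepler's third law a = (μT²/4π²)^(1/3).
μT²/4π² = 7.420×10¹³ × (7.145×10⁵)² / 39.48 = 9.596×10²³ m³.
a = 9.863×10⁷ m = 98634 km.

r_sync ≈ 98630 km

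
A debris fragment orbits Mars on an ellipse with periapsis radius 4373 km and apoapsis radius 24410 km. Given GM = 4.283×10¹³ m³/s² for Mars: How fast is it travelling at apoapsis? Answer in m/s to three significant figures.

v ≈ 730 m/s

Semi-major axis a = (r_p + r_a)/2 = 14392 km = 1.439×10⁷ m.
Vis-viva: v² = μ(2/r − 1/a) = 4.283×10¹³ × (8.193×10⁻⁸ − 6.949×10⁻⁸) = 5.332×10⁵ m²/s².
v = 730.2 m/s.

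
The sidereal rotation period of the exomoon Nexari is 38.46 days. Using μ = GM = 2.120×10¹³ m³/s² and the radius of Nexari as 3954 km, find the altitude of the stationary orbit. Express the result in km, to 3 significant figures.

T = 38.46 days = 3.323×10⁶ s.
A synchronous orbit has period T, so by Kepler's third law a = (μT²/4π²)^(1/3).
μT²/4π² = 2.120×10¹³ × (3.323×10⁶)² / 39.48 = 5.930×10²⁴ m³.
a = 1.810×10⁸ m = 1.8100×10⁵ km.
Altitude h = a − R = 1.8100×10⁵ − 3954 = 1.7704×10⁵ km.

h_sync ≈ 1.77×10⁵ km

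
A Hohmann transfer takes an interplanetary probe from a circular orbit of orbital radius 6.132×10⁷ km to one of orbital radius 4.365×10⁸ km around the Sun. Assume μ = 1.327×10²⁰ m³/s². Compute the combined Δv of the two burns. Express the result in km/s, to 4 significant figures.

r₁ = 6.132×10⁷ km = 6.132×10¹⁰ m.
r₂ = 4.365×10⁸ km = 4.365×10¹¹ m.
Transfer ellipse a_t = (r₁ + r₂)/2 = 2.489×10¹¹ m.
At r₁: circular v_c1 = √(μ/r₁) = 46520 m/s; transfer-perihelion v_p = √[μ(2/r₁ − 1/a_t)] = 61600 m/s.
Δv₁ = v_p − v_c1 = 15080 m/s.
At r₂: circular v_c2 = √(μ/r₂) = 17440 m/s; transfer-aphelion v_a = √[μ(2/r₂ − 1/a_t)] = 8654 m/s.
Δv₂ = v_c2 − v_a = 8782 m/s.
Total Δv = Δv₁ + Δv₂ = 23870 m/s = 23.87 km/s.

Δv_total ≈ 23.87 km/s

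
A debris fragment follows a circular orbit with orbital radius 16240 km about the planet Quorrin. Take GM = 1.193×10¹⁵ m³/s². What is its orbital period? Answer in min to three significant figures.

r = 16240 km = 1.624×10⁷ m.
Kepler's third law: T = 2π√(r³/μ) = 2π√((1.624×10⁷)³ / 1.193×10¹⁵).
r³/μ = 3.590×10⁶ s², so T = 2π × 1.895×10³ = 1.191×10⁴ s.
Converting: 1.191×10⁴ s ÷ 60.00 = 198.4 min.

T ≈ 198 min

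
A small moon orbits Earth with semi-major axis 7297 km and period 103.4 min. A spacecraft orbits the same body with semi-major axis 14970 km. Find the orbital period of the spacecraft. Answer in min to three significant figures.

T₂ ≈ 304 min

Kepler's third law: T² ∝ a³, so T₂ = T₁ (a₂/a₁)^(3/2).
a₂/a₁ = 2.052, (a₂/a₁)^(3/2) = 2.938.
T₂ = 103.4 × 2.938 = 303.8 min.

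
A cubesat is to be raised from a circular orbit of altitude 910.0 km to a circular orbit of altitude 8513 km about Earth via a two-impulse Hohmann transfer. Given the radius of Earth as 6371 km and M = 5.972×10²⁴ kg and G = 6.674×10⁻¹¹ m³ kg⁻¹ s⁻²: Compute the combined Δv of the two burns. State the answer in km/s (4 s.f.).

μ = GM = 6.674×10⁻¹¹ × 5.972×10²⁴ = 3.986×10¹⁴ m³/s².
r₁ = 6371 + 910.0 = 7281.0 km = 7.2810×10⁶ m.
r₂ = 6371 + 8513 = 14884 km = 1.4884×10⁷ m.
Transfer ellipse a_t = (r₁ + r₂)/2 = 1.108×10⁷ m.
At r₁: circular v_c1 = √(μ/r₁) = 7399 m/s; transfer-perigee v_p = √[μ(2/r₁ − 1/a_t)] = 8574 m/s.
Δv₁ = v_p − v_c1 = 1176 m/s.
At r₂: circular v_c2 = √(μ/r₂) = 5175 m/s; transfer-apogee v_a = √[μ(2/r₂ − 1/a_t)] = 4194 m/s.
Δv₂ = v_c2 − v_a = 980.4 m/s.
Total Δv = Δv₁ + Δv₂ = 2156 m/s = 2.156 km/s.

Δv_total ≈ 2.156 km/s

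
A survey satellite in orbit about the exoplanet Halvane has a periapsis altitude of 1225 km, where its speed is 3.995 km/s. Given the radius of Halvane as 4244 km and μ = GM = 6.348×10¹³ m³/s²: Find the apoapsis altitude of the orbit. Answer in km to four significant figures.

apoapsis altitude ≈ 7788 km

r_p = 4244 + 1225 = 5469.0 km = 5.469×10⁶ m.
Specific energy ε = v²/2 − μ/r = -3.627×10⁶ J/kg, so a = −μ/(2ε) = 8.750×10⁶ m.
The apsides satisfy r_p + r_a = 2a, so the apoapsis radius is 2a − r_p = 1.203×10⁷ m = 12032 km.
Apoapsis altitude = 12032 − 4244 = 7788.0 km.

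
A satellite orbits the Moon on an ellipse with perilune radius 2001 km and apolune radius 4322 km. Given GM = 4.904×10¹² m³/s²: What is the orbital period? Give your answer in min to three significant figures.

T ≈ 266 min

Semi-major axis a = (r_p + r_a)/2 = (2001.0 + 4322.0)/2 = 3161.5 km = 3.162×10⁶ m.
By Kepler's third law T = 2π√(a³/μ) = 2π × 2.538×10³ = 1.595×10⁴ s.
= 265.8 min.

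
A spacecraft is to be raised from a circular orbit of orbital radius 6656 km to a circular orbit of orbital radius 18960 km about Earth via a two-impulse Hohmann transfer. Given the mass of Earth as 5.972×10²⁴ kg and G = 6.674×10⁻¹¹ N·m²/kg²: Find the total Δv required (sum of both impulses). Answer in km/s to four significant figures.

Δv_total ≈ 2.957 km/s

μ = GM = 6.674×10⁻¹¹ × 5.972×10²⁴ = 3.986×10¹⁴ m³/s².
r₁ = 6656 km = 6.656×10⁶ m.
r₂ = 18960 km = 1.896×10⁷ m.
Transfer ellipse a_t = (r₁ + r₂)/2 = 1.281×10⁷ m.
At r₁: circular v_c1 = √(μ/r₁) = 7738 m/s; transfer-perigee v_p = √[μ(2/r₁ − 1/a_t)] = 9415 m/s.
Δv₁ = v_p − v_c1 = 1677 m/s.
At r₂: circular v_c2 = √(μ/r₂) = 4585 m/s; transfer-apogee v_a = √[μ(2/r₂ − 1/a_t)] = 3305 m/s.
Δv₂ = v_c2 − v_a = 1280 m/s.
Total Δv = Δv₁ + Δv₂ = 2957 m/s = 2.957 km/s.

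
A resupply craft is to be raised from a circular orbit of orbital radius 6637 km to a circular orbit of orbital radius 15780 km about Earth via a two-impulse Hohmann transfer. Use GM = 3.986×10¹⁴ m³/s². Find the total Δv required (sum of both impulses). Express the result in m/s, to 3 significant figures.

Δv_total ≈ 2600 m/s

r₁ = 6637 km = 6.637×10⁶ m.
r₂ = 15780 km = 1.578×10⁷ m.
Transfer ellipse a_t = (r₁ + r₂)/2 = 1.121×10⁷ m.
At r₁: circular v_c1 = √(μ/r₁) = 7750 m/s; transfer-perigee v_p = √[μ(2/r₁ − 1/a_t)] = 9195 m/s.
Δv₁ = v_p − v_c1 = 1446 m/s.
At r₂: circular v_c2 = √(μ/r₂) = 5026 m/s; transfer-apogee v_a = √[μ(2/r₂ − 1/a_t)] = 3867 m/s.
Δv₂ = v_c2 − v_a = 1158 m/s.
Total Δv = Δv₁ + Δv₂ = 2604 m/s.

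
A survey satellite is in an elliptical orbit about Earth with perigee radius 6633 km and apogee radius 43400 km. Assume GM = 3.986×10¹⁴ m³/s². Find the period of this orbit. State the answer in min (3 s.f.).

Semi-major axis a = (r_p + r_a)/2 = (6633.0 + 43400)/2 = 25016 km = 2.502×10⁷ m.
By Kepler's third law T = 2π√(a³/μ) = 2π × 6.267×10³ = 3.938×10⁴ s.
= 656.3 min.

T ≈ 656 min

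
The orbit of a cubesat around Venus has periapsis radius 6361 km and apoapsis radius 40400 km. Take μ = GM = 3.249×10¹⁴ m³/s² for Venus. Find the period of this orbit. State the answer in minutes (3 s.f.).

Semi-major axis a = (r_p + r_a)/2 = (6361.0 + 40400)/2 = 23380 km = 2.338×10⁷ m.
By Kepler's third law T = 2π√(a³/μ) = 2π × 6.272×10³ = 3.941×10⁴ s.
= 656.8 minutes.

T ≈ 657 minutes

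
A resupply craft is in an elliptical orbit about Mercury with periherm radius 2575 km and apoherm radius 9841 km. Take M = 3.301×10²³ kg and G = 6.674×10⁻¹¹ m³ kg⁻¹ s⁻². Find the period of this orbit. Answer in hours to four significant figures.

T ≈ 5.752 hours

μ = GM = 6.674×10⁻¹¹ × 3.301×10²³ = 2.203×10¹³ m³/s².
Semi-major axis a = (r_p + r_a)/2 = (2575.0 + 9841.0)/2 = 6208.0 km = 6.208×10⁶ m.
By Kepler's third law T = 2π√(a³/μ) = 2π × 3.295×10³ = 2.071×10⁴ s.
= 5.752 hours.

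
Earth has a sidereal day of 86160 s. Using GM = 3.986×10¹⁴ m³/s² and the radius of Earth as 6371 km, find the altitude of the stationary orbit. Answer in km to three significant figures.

h_sync ≈ 35800 km

A synchronous orbit has period T, so by Kepler's third law a = (μT²/4π²)^(1/3).
μT²/4π² = 3.986×10¹⁴ × (8.616×10⁴)² / 39.48 = 7.495×10²² m³.
a = 4.216×10⁷ m = 42163 km.
Altitude h = a − R = 42163 − 6371 = 35792 km.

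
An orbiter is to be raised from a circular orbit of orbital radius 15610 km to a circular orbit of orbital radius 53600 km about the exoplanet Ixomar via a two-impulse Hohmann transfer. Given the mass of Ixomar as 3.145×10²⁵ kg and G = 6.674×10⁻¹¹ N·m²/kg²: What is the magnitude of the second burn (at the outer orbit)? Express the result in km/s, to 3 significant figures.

Δv ≈ 2.05 km/s

μ = GM = 6.674×10⁻¹¹ × 3.145×10²⁵ = 2.099×10¹⁵ m³/s².
r₁ = 15610 km = 1.561×10⁷ m.
r₂ = 53600 km = 5.360×10⁷ m.
Transfer ellipse a_t = (r₁ + r₂)/2 = 3.460×10⁷ m.
At r₁: circular v_c1 = √(μ/r₁) = 11600 m/s; transfer-periapsis v_p = √[μ(2/r₁ − 1/a_t)] = 14430 m/s.
At r₂: circular v_c2 = √(μ/r₂) = 6258 m/s; transfer-apoapsis v_a = √[μ(2/r₂ − 1/a_t)] = 4203 m/s.
Δv₂ = v_c2 − v_a = 2055 m/s.
= 2.055 km/s.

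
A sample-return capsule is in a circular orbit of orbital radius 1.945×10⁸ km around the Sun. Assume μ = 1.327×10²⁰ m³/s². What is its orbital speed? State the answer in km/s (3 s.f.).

r = 1.945×10⁸ km = 1.945×10¹¹ m.
For a circular orbit v = √(μ/r) = √(1.327×10²⁰ / 1.945×10¹¹) = √(6.823×10⁸) = 26120 m/s.
That is 26.12 km/s.

v ≈ 26.1 km/s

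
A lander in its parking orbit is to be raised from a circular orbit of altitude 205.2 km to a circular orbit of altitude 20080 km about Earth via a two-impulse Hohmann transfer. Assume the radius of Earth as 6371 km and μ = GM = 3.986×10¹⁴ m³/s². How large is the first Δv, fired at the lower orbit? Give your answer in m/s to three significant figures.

r₁ = 6371 + 205.2 = 6576.2 km = 6.5762×10⁶ m.
r₂ = 6371 + 20080 = 26451 km = 2.6451×10⁷ m.
Transfer ellipse a_t = (r₁ + r₂)/2 = 1.651×10⁷ m.
At r₁: circular v_c1 = √(μ/r₁) = 7785 m/s; transfer-perigee v_p = √[μ(2/r₁ − 1/a_t)] = 9853 m/s.
Δv₁ = v_p − v_c1 = 2068 m/s.

Δv ≈ 2070 m/s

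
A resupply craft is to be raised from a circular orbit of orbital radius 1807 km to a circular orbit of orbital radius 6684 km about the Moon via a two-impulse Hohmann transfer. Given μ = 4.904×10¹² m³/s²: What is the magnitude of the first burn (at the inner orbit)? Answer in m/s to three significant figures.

r₁ = 1807 km = 1.807×10⁶ m.
r₂ = 6684 km = 6.684×10⁶ m.
Transfer ellipse a_t = (r₁ + r₂)/2 = 4.246×10⁶ m.
At r₁: circular v_c1 = √(μ/r₁) = 1647 m/s; transfer-perilune v_p = √[μ(2/r₁ − 1/a_t)] = 2067 m/s.
Δv₁ = v_p − v_c1 = 419.7 m/s.

Δv ≈ 420 m/s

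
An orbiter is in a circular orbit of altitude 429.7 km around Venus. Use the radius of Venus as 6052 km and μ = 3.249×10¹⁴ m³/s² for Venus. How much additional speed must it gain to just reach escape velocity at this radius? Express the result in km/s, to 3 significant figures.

Δv ≈ 2.93 km/s

r = 6052 + 429.7 = 6481.7 km = 6.4817×10⁶ m.
Circular speed v_c = √(μ/r) = 7080 m/s.
Escape speed v_esc = √(2μ/r) = √2 × v_c = 10010 m/s.
Δv = v_esc − v_c = 2933 m/s = 2.933 km/s.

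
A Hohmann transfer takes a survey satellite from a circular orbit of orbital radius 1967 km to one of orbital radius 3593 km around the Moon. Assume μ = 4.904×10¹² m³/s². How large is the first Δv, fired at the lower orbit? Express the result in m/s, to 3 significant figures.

Δv ≈ 216 m/s

r₁ = 1967 km = 1.967×10⁶ m.
r₂ = 3593 km = 3.593×10⁶ m.
Transfer ellipse a_t = (r₁ + r₂)/2 = 2.780×10⁶ m.
At r₁: circular v_c1 = √(μ/r₁) = 1579 m/s; transfer-perilune v_p = √[μ(2/r₁ − 1/a_t)] = 1795 m/s.
Δv₁ = v_p − v_c1 = 216.1 m/s.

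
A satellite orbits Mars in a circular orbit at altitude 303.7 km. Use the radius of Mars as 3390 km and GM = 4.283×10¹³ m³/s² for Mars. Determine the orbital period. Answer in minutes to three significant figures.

r = 3390 + 303.7 = 3693.7 km = 3.6937×10⁶ m.
Kepler's third law: T = 2π√(r³/μ) = 2π√((3.694×10⁶)³ / 4.283×10¹³).
r³/μ = 1.177×10⁶ s², so T = 2π × 1.085×10³ = 6.816×10³ s.
Converting: 6.816×10³ s ÷ 60.00 = 113.6 minutes.

T ≈ 114 minutes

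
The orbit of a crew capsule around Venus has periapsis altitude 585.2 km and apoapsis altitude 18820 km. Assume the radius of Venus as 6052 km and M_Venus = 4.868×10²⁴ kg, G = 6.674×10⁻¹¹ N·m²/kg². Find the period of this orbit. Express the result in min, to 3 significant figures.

T ≈ 363 min

μ = GM = 6.674×10⁻¹¹ × 4.868×10²⁴ = 3.249×10¹⁴ m³/s².
r_p = 6052 + 585.2 = 6637.2 km = 6.6372×10⁶ m.
r_a = 6052 + 18820 = 24872 km = 2.4872×10⁷ m.
Semi-major axis a = (r_p + r_a)/2 = (6637.2 + 24872)/2 = 15755 km = 1.575×10⁷ m.
By Kepler's third law T = 2π√(a³/μ) = 2π × 3.469×10³ = 2.180×10⁴ s.
= 363.3 min.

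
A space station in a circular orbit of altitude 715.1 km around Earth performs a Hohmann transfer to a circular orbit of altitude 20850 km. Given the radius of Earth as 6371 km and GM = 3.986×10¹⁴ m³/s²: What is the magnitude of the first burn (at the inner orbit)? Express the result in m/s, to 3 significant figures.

r₁ = 6371 + 715.1 = 7086.1 km = 7.0861×10⁶ m.
r₂ = 6371 + 20850 = 27221 km = 2.7221×10⁷ m.
Transfer ellipse a_t = (r₁ + r₂)/2 = 1.715×10⁷ m.
At r₁: circular v_c1 = √(μ/r₁) = 7500 m/s; transfer-perigee v_p = √[μ(2/r₁ − 1/a_t)] = 9448 m/s.
Δv₁ = v_p − v_c1 = 1948 m/s.

Δv ≈ 1950 m/s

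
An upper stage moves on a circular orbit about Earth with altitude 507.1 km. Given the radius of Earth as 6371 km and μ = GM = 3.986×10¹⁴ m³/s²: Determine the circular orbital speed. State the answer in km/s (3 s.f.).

r = 6371 + 507.1 = 6878.1 km = 6.8781×10⁶ m.
For a circular orbit v = √(μ/r) = √(3.986×10¹⁴ / 6.878×10⁶) = √(5.795×10⁷) = 7613 m/s.
That is 7.613 km/s.

v ≈ 7.61 km/s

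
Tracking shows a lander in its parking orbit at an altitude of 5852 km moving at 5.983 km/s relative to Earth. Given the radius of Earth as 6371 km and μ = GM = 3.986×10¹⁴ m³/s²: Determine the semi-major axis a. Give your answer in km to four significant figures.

a ≈ 13550 km

r = 6371 + 5852 = 12223 km = 1.222×10⁷ m.
Vis-viva rearranged: 1/a = 2/r − v²/μ = 1.636×10⁻⁷ − 8.981×10⁻⁸ = 7.382×10⁻⁸ m⁻¹.
a = 1.355×10⁷ m = 13546 km.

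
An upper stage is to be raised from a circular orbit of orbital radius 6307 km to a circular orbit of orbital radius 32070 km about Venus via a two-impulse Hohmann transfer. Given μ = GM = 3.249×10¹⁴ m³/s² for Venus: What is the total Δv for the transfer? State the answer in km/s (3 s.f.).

Δv_total ≈ 3.46 km/s

r₁ = 6307 km = 6.307×10⁶ m.
r₂ = 32070 km = 3.207×10⁷ m.
Transfer ellipse a_t = (r₁ + r₂)/2 = 1.919×10⁷ m.
At r₁: circular v_c1 = √(μ/r₁) = 7177 m/s; transfer-periapsis v_p = √[μ(2/r₁ − 1/a_t)] = 9279 m/s.
Δv₁ = v_p − v_c1 = 2101 m/s.
At r₂: circular v_c2 = √(μ/r₂) = 3183 m/s; transfer-apoapsis v_a = √[μ(2/r₂ − 1/a_t)] = 1825 m/s.
Δv₂ = v_c2 − v_a = 1358 m/s.
Total Δv = Δv₁ + Δv₂ = 3460 m/s = 3.460 km/s.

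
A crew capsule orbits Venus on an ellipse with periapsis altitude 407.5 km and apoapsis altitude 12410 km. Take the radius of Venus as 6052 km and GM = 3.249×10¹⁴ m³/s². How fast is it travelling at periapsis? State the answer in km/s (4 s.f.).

r_p = 6052 + 407.5 = 6459.5 km = 6.4595×10⁶ m.
r_a = 6052 + 12410 = 18462 km = 1.8462×10⁷ m.
Semi-major axis a = (r_p + r_a)/2 = 12461 km = 1.246×10⁷ m.
Vis-viva: v² = μ(2/r − 1/a) = 3.249×10¹⁴ × (3.096×10⁻⁷ − 8.025×10⁻⁸) = 7.452×10⁷ m²/s².
v = 8633 m/s = 8.633 km/s.

v ≈ 8.633 km/s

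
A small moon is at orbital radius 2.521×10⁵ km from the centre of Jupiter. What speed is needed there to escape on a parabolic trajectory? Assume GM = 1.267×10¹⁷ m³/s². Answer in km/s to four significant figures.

v_esc ≈ 31.70 km/s

r = 2.521×10⁵ km = 2.521×10⁸ m.
Escape speed v_esc = √(2μ/r) = √(2 × 1.267×10¹⁷ / 2.521×10⁸) = √(1.005×10⁹) = 31700 m/s.
= 31.70 km/s.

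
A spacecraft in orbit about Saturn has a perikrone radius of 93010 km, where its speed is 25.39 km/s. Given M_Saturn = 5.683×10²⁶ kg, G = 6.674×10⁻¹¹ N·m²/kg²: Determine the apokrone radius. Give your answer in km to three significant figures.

apokrone radius ≈ 3.51×10⁵ km

μ = GM = 6.674×10⁻¹¹ × 5.683×10²⁶ = 3.793×10¹⁶ m³/s².
r_p = 9.301×10⁷ m.
Specific energy ε = v²/2 − μ/r = -8.546×10⁷ J/kg, so a = −μ/(2ε) = 2.219×10⁸ m.
The apsides satisfy r_p + r_a = 2a, so the apokrone radius is 2a − r_p = 3.508×10⁸ m = 3.5079×10⁵ km.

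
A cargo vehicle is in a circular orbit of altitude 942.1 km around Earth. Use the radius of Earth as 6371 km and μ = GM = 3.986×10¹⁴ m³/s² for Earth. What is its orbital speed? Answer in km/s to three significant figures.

v ≈ 7.38 km/s

r = 6371 + 942.1 = 7313.1 km = 7.3131×10⁶ m.
For a circular orbit v = √(μ/r) = √(3.986×10¹⁴ / 7.313×10⁶) = √(5.450×10⁷) = 7383 m/s.
That is 7.383 km/s.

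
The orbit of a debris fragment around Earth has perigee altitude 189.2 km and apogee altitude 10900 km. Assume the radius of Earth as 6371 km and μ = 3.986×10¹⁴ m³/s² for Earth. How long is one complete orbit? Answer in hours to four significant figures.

r_p = 6371 + 189.2 = 6560.2 km = 6.5602×10⁶ m.
r_a = 6371 + 10900 = 17271 km = 1.7271×10⁷ m.
Semi-major axis a = (r_p + r_a)/2 = (6560.2 + 17271)/2 = 11916 km = 1.192×10⁷ m.
By Kepler's third law T = 2π√(a³/μ) = 2π × 2.060×10³ = 1.294×10⁴ s.
= 3.596 hours.

T ≈ 3.596 hours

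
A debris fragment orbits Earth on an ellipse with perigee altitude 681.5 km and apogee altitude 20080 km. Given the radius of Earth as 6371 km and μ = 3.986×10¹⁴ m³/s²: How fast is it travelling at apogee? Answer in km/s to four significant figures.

r_p = 6371 + 681.5 = 7052.5 km = 7.0525×10⁶ m.
r_a = 6371 + 20080 = 26451 km = 2.6451×10⁷ m.
Semi-major axis a = (r_p + r_a)/2 = 16752 km = 1.675×10⁷ m.
Vis-viva: v² = μ(2/r − 1/a) = 3.986×10¹⁴ × (7.561×10⁻⁸ − 5.970×10⁻⁸) = 6.344×10⁶ m²/s².
v = 2519 m/s = 2.519 km/s.

v ≈ 2.519 km/s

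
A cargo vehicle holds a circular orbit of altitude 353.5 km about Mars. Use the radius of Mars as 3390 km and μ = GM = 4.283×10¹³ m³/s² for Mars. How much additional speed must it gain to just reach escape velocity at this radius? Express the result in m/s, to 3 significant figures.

Δv ≈ 1400 m/s

r = 3390 + 353.5 = 3743.5 km = 3.7435×10⁶ m.
Circular speed v_c = √(μ/r) = 3382 m/s.
Escape speed v_esc = √(2μ/r) = √2 × v_c = 4784 m/s.
Δv = v_esc − v_c = 1401 m/s.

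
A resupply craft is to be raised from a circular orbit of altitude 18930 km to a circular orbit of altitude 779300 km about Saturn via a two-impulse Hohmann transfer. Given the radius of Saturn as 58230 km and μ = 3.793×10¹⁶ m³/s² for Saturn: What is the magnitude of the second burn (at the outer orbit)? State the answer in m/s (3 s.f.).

r₁ = 58230 + 18930 = 77160 km = 7.7160×10⁷ m.
r₂ = 58230 + 779300 = 837530 km = 8.3753×10⁸ m.
Transfer ellipse a_t = (r₁ + r₂)/2 = 4.573×10⁸ m.
At r₁: circular v_c1 = √(μ/r₁) = 22170 m/s; transfer-perikrone v_p = √[μ(2/r₁ − 1/a_t)] = 30000 m/s.
At r₂: circular v_c2 = √(μ/r₂) = 6730 m/s; transfer-apokrone v_a = √[μ(2/r₂ − 1/a_t)] = 2764 m/s.
Δv₂ = v_c2 − v_a = 3965 m/s.

Δv ≈ 3970 m/s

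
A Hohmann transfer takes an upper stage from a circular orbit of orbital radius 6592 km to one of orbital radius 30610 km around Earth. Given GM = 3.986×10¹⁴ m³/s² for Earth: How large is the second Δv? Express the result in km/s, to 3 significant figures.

Δv ≈ 1.46 km/s

r₁ = 6592 km = 6.592×10⁶ m.
r₂ = 30610 km = 3.061×10⁷ m.
Transfer ellipse a_t = (r₁ + r₂)/2 = 1.860×10⁷ m.
At r₁: circular v_c1 = √(μ/r₁) = 7776 m/s; transfer-perigee v_p = √[μ(2/r₁ − 1/a_t)] = 9975 m/s.
At r₂: circular v_c2 = √(μ/r₂) = 3609 m/s; transfer-apogee v_a = √[μ(2/r₂ − 1/a_t)] = 2148 m/s.
Δv₂ = v_c2 − v_a = 1460 m/s.
= 1.460 km/s.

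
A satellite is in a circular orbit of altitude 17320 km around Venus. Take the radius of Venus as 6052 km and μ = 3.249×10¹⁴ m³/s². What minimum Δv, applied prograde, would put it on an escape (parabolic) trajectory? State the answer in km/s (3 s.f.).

Δv ≈ 1.54 km/s

r = 6052 + 17320 = 23372 km = 2.3372×10⁷ m.
Circular speed v_c = √(μ/r) = 3728 m/s.
Escape speed v_esc = √(2μ/r) = √2 × v_c = 5273 m/s.
Δv = v_esc − v_c = 1544 m/s = 1.544 km/s.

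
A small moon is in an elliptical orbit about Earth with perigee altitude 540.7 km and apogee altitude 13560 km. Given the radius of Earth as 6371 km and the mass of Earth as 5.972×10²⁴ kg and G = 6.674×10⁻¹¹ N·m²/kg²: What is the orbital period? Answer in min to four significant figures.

μ = GM = 6.674×10⁻¹¹ × 5.972×10²⁴ = 3.986×10¹⁴ m³/s².
r_p = 6371 + 540.7 = 6911.7 km = 6.9117×10⁶ m.
r_a = 6371 + 13560 = 19931 km = 1.9931×10⁷ m.
Semi-major axis a = (r_p + r_a)/2 = (6911.7 + 19931)/2 = 13421 km = 1.342×10⁷ m.
By Kepler's third law T = 2π√(a³/μ) = 2π × 2.463×10³ = 1.547×10⁴ s.
= 257.9 min.

T ≈ 257.9 min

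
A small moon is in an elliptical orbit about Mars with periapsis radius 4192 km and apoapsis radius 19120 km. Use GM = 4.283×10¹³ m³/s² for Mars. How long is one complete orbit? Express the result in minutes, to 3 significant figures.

T ≈ 637 minutes

Semi-major axis a = (r_p + r_a)/2 = (4192.0 + 19120)/2 = 11656 km = 1.166×10⁷ m.
By Kepler's third law T = 2π√(a³/μ) = 2π × 6.081×10³ = 3.821×10⁴ s.
= 636.8 minutes.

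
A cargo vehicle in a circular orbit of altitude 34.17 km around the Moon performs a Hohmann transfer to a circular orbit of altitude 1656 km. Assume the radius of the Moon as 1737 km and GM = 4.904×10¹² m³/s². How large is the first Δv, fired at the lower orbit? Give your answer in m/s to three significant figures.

Δv ≈ 243 m/s

r₁ = 1737 + 34.17 = 1771.2 km = 1.7712×10⁶ m.
r₂ = 1737 + 1656 = 3393.0 km = 3.3930×10⁶ m.
Transfer ellipse a_t = (r₁ + r₂)/2 = 2.582×10⁶ m.
At r₁: circular v_c1 = √(μ/r₁) = 1664 m/s; transfer-perilune v_p = √[μ(2/r₁ − 1/a_t)] = 1907 m/s.
Δv₁ = v_p − v_c1 = 243.5 m/s.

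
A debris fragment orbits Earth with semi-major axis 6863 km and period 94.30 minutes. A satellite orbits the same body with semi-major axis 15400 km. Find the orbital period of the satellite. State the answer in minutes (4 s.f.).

Kepler's third law: T² ∝ a³, so T₂ = T₁ (a₂/a₁)^(3/2).
a₂/a₁ = 2.244, (a₂/a₁)^(3/2) = 3.361.
T₂ = 94.30 × 3.361 = 317.0 minutes.

T₂ ≈ 317.0 minutes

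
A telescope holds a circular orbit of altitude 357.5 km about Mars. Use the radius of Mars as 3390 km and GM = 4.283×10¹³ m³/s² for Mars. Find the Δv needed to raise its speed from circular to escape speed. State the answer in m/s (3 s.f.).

r = 3390 + 357.5 = 3747.5 km = 3.7475×10⁶ m.
Circular speed v_c = √(μ/r) = 3381 m/s.
Escape speed v_esc = √(2μ/r) = √2 × v_c = 4781 m/s.
Δv = v_esc − v_c = 1400 m/s.

Δv ≈ 1400 m/s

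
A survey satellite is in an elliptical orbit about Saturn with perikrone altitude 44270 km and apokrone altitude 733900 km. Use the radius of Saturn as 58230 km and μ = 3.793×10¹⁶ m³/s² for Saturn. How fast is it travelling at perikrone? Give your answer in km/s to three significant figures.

v ≈ 25.6 km/s

r_p = 58230 + 44270 = 102500 km = 1.0250×10⁸ m.
r_a = 58230 + 733900 = 792130 km = 7.9213×10⁸ m.
Semi-major axis a = (r_p + r_a)/2 = 4.4732×10⁵ km = 4.473×10⁸ m.
Vis-viva: v² = μ(2/r − 1/a) = 3.793×10¹⁶ × (1.951×10⁻⁸ − 2.236×10⁻⁹) = 6.553×10⁸ m²/s².
v = 25600 m/s = 25.60 km/s.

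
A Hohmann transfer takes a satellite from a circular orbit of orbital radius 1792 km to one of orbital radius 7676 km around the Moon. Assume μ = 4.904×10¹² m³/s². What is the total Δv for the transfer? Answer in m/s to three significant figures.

Δv_total ≈ 760 m/s

r₁ = 1792 km = 1.792×10⁶ m.
r₂ = 7676 km = 7.676×10⁶ m.
Transfer ellipse a_t = (r₁ + r₂)/2 = 4.734×10⁶ m.
At r₁: circular v_c1 = √(μ/r₁) = 1654 m/s; transfer-perilune v_p = √[μ(2/r₁ − 1/a_t)] = 2106 m/s.
Δv₁ = v_p − v_c1 = 452.2 m/s.
At r₂: circular v_c2 = √(μ/r₂) = 799.3 m/s; transfer-apolune v_a = √[μ(2/r₂ − 1/a_t)] = 491.8 m/s.
Δv₂ = v_c2 − v_a = 307.5 m/s.
Total Δv = Δv₁ + Δv₂ = 759.7 m/s.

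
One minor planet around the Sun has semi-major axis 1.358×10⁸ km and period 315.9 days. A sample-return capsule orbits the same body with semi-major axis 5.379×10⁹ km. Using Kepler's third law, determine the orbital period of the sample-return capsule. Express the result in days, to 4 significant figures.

Kepler's third law: T² ∝ a³, so T₂ = T₁ (a₂/a₁)^(3/2).
a₂/a₁ = 39.61, (a₂/a₁)^(3/2) = 249.3.
T₂ = 315.9 × 249.3 = 78750 days.

T₂ ≈ 78750 days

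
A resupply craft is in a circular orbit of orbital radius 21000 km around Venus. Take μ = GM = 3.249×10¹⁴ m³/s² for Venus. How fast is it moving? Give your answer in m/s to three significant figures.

r = 21000 km = 2.100×10⁷ m.
For a circular orbit v = √(μ/r) = √(3.249×10¹⁴ / 2.100×10⁷) = √(1.547×10⁷) = 3933 m/s.

v ≈ 3930 m/s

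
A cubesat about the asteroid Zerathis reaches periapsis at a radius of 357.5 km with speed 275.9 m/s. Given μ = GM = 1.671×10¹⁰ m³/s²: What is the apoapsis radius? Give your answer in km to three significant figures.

apoapsis radius ≈ 1570 km

r_p = 3.575×10⁵ m.
Specific energy ε = v²/2 − μ/r = -8.681×10³ J/kg, so a = −μ/(2ε) = 9.625×10⁵ m.
The apsides satisfy r_p + r_a = 2a, so the apoapsis radius is 2a − r_p = 1.567×10⁶ m = 1567.4 km.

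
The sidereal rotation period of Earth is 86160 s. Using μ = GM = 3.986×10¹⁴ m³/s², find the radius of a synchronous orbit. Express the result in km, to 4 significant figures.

r_sync ≈ 42160 km

A synchronous orbit has period T, so by Kepler's third law a = (μT²/4π²)^(1/3).
μT²/4π² = 3.986×10¹⁴ × (8.616×10⁴)² / 39.48 = 7.495×10²² m³.
a = 4.216×10⁷ m = 42163 km.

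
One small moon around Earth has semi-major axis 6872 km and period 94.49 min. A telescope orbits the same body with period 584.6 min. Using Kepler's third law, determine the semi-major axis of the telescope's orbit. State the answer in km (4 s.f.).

Kepler's third law: a³ ∝ T², so a₂ = a₁ (T₂/T₁)^(2/3).
T₂/T₁ = 6.187, (T₂/T₁)^(2/3) = 3.370.
a₂ = 6872 × 3.370 = 23160 km.

a₂ ≈ 23160 km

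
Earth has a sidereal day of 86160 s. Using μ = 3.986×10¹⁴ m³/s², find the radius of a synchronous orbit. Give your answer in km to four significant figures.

r_sync ≈ 42160 km

A synchronous orbit has period T, so by Kepler's third law a = (μT²/4π²)^(1/3).
μT²/4π² = 3.986×10¹⁴ × (8.616×10⁴)² / 39.48 = 7.495×10²² m³.
a = 4.216×10⁷ m = 42163 km.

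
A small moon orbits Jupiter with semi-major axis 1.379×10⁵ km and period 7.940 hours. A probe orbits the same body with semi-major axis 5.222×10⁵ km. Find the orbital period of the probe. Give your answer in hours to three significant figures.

Kepler's third law: T² ∝ a³, so T₂ = T₁ (a₂/a₁)^(3/2).
a₂/a₁ = 3.787, (a₂/a₁)^(3/2) = 7.369.
T₂ = 7.940 × 7.369 = 58.51 hours.

T₂ ≈ 58.5 hours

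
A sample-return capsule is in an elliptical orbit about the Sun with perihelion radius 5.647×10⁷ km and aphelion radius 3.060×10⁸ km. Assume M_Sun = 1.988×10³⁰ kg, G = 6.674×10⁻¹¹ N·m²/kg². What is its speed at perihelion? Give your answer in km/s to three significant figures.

v ≈ 63.0 km/s

μ = GM = 6.674×10⁻¹¹ × 1.988×10³⁰ = 1.327×10²⁰ m³/s².
Semi-major axis a = (r_p + r_a)/2 = 1.8124×10⁸ km = 1.812×10¹¹ m.
Vis-viva: v² = μ(2/r − 1/a) = 1.327×10²⁰ × (3.542×10⁻¹¹ − 5.518×10⁻¹²) = 3.967×10⁹ m²/s².
v = 62980 m/s = 62.98 km/s.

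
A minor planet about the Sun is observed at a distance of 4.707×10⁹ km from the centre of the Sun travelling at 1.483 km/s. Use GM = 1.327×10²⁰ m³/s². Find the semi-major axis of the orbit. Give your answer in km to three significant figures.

r = 4.707×10¹² m.
Vis-viva rearranged: 1/a = 2/r − v²/μ = 4.249×10⁻¹³ − 1.657×10⁻¹⁴ = 4.083×10⁻¹³ m⁻¹.
a = 2.449×10¹² m = 2.4490×10⁹ km.

a ≈ 2.45×10⁹ km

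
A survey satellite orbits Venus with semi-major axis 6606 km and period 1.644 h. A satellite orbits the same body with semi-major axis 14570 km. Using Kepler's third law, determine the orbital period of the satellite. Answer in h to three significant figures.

Kepler's third law: T² ∝ a³, so T₂ = T₁ (a₂/a₁)^(3/2).
a₂/a₁ = 2.206, (a₂/a₁)^(3/2) = 3.276.
T₂ = 1.644 × 3.276 = 5.385 h.

T₂ ≈ 5.38 h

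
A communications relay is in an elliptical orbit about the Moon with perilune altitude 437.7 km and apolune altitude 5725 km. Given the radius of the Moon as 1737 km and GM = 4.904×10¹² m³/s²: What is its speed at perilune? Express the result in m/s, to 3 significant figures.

r_p = 1737 + 437.7 = 2174.7 km = 2.1747×10⁶ m.
r_a = 1737 + 5725 = 7462.0 km = 7.4620×10⁶ m.
Semi-major axis a = (r_p + r_a)/2 = 4818.4 km = 4.818×10⁶ m.
Vis-viva: v² = μ(2/r − 1/a) = 4.904×10¹² × (9.197×10⁻⁷ − 2.075×10⁻⁷) = 3.492×10⁶ m²/s².
v = 1869 m/s.

v ≈ 1870 m/s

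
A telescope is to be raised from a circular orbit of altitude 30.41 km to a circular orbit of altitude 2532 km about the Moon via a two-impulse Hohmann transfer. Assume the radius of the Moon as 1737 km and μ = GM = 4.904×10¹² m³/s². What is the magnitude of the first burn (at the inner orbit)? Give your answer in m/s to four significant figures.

Δv ≈ 315.3 m/s

r₁ = 1737 + 30.41 = 1767.4 km = 1.7674×10⁶ m.
r₂ = 1737 + 2532 = 4269.0 km = 4.2690×10⁶ m.
Transfer ellipse a_t = (r₁ + r₂)/2 = 3.018×10⁶ m.
At r₁: circular v_c1 = √(μ/r₁) = 1666 m/s; transfer-perilune v_p = √[μ(2/r₁ − 1/a_t)] = 1981 m/s.
Δv₁ = v_p − v_c1 = 315.3 m/s.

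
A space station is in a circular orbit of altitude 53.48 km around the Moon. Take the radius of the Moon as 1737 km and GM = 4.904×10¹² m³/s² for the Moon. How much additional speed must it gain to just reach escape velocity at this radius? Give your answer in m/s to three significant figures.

r = 1737 + 53.48 = 1790.5 km = 1.7905×10⁶ m.
Circular speed v_c = √(μ/r) = 1655 m/s.
Escape speed v_esc = √(2μ/r) = √2 × v_c = 2340 m/s.
Δv = v_esc − v_c = 685.5 m/s.

Δv ≈ 686 m/s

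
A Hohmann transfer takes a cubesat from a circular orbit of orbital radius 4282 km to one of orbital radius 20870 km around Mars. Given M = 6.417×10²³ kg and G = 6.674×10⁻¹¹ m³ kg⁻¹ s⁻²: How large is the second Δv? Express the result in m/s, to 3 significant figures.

μ = GM = 6.674×10⁻¹¹ × 6.417×10²³ = 4.283×10¹³ m³/s².
r₁ = 4282 km = 4.282×10⁶ m.
r₂ = 20870 km = 2.087×10⁷ m.
Transfer ellipse a_t = (r₁ + r₂)/2 = 1.258×10⁷ m.
At r₁: circular v_c1 = √(μ/r₁) = 3163 m/s; transfer-periapsis v_p = √[μ(2/r₁ − 1/a_t)] = 4074 m/s.
At r₂: circular v_c2 = √(μ/r₂) = 1433 m/s; transfer-apoapsis v_a = √[μ(2/r₂ − 1/a_t)] = 835.9 m/s.
Δv₂ = v_c2 − v_a = 596.6 m/s.

Δv ≈ 597 m/s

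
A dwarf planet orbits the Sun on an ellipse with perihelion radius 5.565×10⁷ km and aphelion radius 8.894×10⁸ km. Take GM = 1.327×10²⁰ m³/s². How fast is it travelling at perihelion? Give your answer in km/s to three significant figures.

v ≈ 67.0 km/s

Semi-major axis a = (r_p + r_a)/2 = 4.7252×10⁸ km = 4.725×10¹¹ m.
Vis-viva: v² = μ(2/r − 1/a) = 1.327×10²⁰ × (3.594×10⁻¹¹ − 2.116×10⁻¹²) = 4.488×10⁹ m²/s².
v = 66990 m/s = 66.99 km/s.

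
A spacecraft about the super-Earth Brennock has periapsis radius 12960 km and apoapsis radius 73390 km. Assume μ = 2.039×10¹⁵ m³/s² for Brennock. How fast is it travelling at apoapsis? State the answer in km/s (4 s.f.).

v ≈ 2.888 km/s

Semi-major axis a = (r_p + r_a)/2 = 43175 km = 4.318×10⁷ m.
Vis-viva: v² = μ(2/r − 1/a) = 2.039×10¹⁵ × (2.725×10⁻⁸ − 2.316×10⁻⁸) = 8.340×10⁶ m²/s².
v = 2888 m/s = 2.888 km/s.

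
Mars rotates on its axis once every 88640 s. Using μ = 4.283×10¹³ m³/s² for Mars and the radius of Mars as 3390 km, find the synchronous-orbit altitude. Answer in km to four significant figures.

h_sync ≈ 17040 km

A synchronous orbit has period T, so by Kepler's third law a = (μT²/4π²)^(1/3).
μT²/4π² = 4.283×10¹³ × (8.864×10⁴)² / 39.48 = 8.524×10²¹ m³.
a = 2.043×10⁷ m = 20428 km.
Altitude h = a − R = 20428 − 3390 = 17038 km.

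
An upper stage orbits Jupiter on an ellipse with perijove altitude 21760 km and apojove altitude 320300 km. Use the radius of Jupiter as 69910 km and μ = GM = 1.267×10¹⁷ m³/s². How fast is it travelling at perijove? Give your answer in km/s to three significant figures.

r_p = 69910 + 21760 = 91670 km = 9.1670×10⁷ m.
r_a = 69910 + 320300 = 390210 km = 3.9021×10⁸ m.
Semi-major axis a = (r_p + r_a)/2 = 2.4094×10⁵ km = 2.409×10⁸ m.
Vis-viva: v² = μ(2/r − 1/a) = 1.267×10¹⁷ × (2.182×10⁻⁸ − 4.150×10⁻⁹) = 2.238×10⁹ m²/s².
v = 47310 m/s = 47.31 km/s.

v ≈ 47.3 km/s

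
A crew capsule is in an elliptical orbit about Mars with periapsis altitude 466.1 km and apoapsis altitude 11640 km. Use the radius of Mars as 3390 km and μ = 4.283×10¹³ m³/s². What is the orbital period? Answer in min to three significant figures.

T ≈ 464 min

r_p = 3390 + 466.1 = 3856.1 km = 3.8561×10⁶ m.
r_a = 3390 + 11640 = 15030 km = 1.5030×10⁷ m.
Semi-major axis a = (r_p + r_a)/2 = (3856.1 + 15030)/2 = 9443.0 km = 9.443×10⁶ m.
By Kepler's third law T = 2π√(a³/μ) = 2π × 4.434×10³ = 2.786×10⁴ s.
= 464.3 min.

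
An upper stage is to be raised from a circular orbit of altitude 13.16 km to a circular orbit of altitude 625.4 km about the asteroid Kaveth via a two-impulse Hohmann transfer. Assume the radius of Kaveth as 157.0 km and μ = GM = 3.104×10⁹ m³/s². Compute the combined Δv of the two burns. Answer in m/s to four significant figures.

r₁ = 157.0 + 13.16 = 170.16 km = 1.7016×10⁵ m.
r₂ = 157.0 + 625.4 = 782.40 km = 7.8240×10⁵ m.
Transfer ellipse a_t = (r₁ + r₂)/2 = 4.763×10⁵ m.
At r₁: circular v_c1 = √(μ/r₁) = 135.1 m/s; transfer-periapsis v_p = √[μ(2/r₁ − 1/a_t)] = 173.1 m/s.
Δv₁ = v_p − v_c1 = 38.05 m/s.
At r₂: circular v_c2 = √(μ/r₂) = 62.99 m/s; transfer-apoapsis v_a = √[μ(2/r₂ − 1/a_t)] = 37.65 m/s.
Δv₂ = v_c2 − v_a = 25.34 m/s.
Total Δv = Δv₁ + Δv₂ = 63.38 m/s.

Δv_total ≈ 63.38 m/s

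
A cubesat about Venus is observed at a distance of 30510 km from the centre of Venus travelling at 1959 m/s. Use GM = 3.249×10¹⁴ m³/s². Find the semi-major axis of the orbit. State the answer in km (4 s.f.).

r = 3.051×10⁷ m.
Vis-viva rearranged: 1/a = 2/r − v²/μ = 6.555×10⁻⁸ − 1.181×10⁻⁸ = 5.374×10⁻⁸ m⁻¹.
a = 1.861×10⁷ m = 18608 km.

a ≈ 18610 km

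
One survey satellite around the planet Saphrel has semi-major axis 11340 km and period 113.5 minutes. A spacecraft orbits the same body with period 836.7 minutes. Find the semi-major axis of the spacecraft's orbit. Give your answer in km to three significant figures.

a₂ ≈ 43000 km

Kepler's third law: a³ ∝ T², so a₂ = a₁ (T₂/T₁)^(2/3).
T₂/T₁ = 7.372, (T₂/T₁)^(2/3) = 3.788.
a₂ = 11340 × 3.788 = 42950 km.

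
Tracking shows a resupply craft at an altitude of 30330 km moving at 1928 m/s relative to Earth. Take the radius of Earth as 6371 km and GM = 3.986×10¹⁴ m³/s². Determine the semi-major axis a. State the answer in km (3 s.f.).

a ≈ 22100 km

r = 6371 + 30330 = 36701 km = 3.670×10⁷ m.
Specific orbital energy ε = v²/2 − μ/r = (1928)²/2 − 3.986×10¹⁴/3.670×10⁷ = -9.002×10⁶ J/kg.
Since ε = −μ/(2a), a = −μ/(2ε) = 2.214×10⁷ m = 22139 km.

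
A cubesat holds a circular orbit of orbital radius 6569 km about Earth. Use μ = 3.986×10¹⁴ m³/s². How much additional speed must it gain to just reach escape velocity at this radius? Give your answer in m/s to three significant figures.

r = 6569 km = 6.569×10⁶ m.
Circular speed v_c = √(μ/r) = 7790 m/s.
Escape speed v_esc = √(2μ/r) = √2 × v_c = 11020 m/s.
Δv = v_esc − v_c = 3227 m/s.

Δv ≈ 3230 m/s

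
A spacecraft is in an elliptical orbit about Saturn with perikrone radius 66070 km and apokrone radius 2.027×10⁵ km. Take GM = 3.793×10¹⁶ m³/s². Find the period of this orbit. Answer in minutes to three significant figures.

Semi-major axis a = (r_p + r_a)/2 = (66070 + 2.0270×10⁵)/2 = 1.3438×10⁵ km = 1.344×10⁸ m.
By Kepler's third law T = 2π√(a³/μ) = 2π × 7.999×10³ = 5.026×10⁴ s.
= 837.7 minutes.

T ≈ 838 minutes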